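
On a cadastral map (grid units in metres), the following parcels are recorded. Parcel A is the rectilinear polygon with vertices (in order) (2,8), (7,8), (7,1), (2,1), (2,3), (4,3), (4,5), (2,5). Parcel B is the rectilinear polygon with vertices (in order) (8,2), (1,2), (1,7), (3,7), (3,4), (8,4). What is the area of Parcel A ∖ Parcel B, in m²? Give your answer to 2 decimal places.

21.00

|Parcel A| = 31, |Parcel A∩Parcel B| = 10.
|Parcel A ∖ Parcel B| = |Parcel A| − |Parcel A∩Parcel B| = 31 − 10 = 21.00.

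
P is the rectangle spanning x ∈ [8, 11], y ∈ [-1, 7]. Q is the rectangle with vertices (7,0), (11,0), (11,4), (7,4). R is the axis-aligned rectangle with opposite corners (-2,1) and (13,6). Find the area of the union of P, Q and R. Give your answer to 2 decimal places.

By inclusion–exclusion:
Individual areas: |P| = 24, |Q| = 16, |R| = 75.
|P∩Q|: x∈[8,11], y∈[0,4] → 3·4 = 12.
|P∩R|: x∈[8,11], y∈[1,6] → 3·5 = 15.
|Q∩R|: x∈[7,11], y∈[1,4] → 4·3 = 12.
|P∩Q∩R| = 9.
|P ∪ Q ∪ R| = 115 − 39 + 9 = 85.00.

85.00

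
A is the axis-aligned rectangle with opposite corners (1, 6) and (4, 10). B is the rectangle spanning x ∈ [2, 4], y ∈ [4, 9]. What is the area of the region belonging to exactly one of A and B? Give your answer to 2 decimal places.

|A∩B|: x∈[2,4], y∈[6,9] → 2·3 = 6.
|A △ B| = |A| + |B| − 2·|A∩B| = 12 + 10 − 12 = 10.00.

10.00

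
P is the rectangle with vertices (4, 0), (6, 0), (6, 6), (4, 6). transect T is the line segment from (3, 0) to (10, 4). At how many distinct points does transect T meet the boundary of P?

2

The segment meets the boundary at (6,1.714), (4,0.571).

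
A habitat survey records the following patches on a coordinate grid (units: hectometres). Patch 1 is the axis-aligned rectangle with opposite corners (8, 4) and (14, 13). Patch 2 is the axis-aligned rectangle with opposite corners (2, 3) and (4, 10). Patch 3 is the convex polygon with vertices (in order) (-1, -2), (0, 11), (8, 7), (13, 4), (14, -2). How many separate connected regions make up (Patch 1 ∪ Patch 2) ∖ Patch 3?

2

(Patch 1 ∪ Patch 2) ∖ Patch 3 splits into 2 disjoint pieces (area 46.5, area 1).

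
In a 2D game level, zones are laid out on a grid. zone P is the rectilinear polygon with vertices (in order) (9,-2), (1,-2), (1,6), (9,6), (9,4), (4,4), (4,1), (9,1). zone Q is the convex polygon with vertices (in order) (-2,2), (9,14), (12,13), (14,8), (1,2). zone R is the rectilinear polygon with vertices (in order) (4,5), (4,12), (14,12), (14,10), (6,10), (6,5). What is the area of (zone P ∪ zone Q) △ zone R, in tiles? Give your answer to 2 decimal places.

|zone P ∪ zone Q| = 110.9219.
|(zone P ∪ zone Q) ∩ zone R| = 22.1303.
|(zone P ∪ zone Q) △ zone R| = 110.9219 + 30 − 44.2606 = 96.66.

96.66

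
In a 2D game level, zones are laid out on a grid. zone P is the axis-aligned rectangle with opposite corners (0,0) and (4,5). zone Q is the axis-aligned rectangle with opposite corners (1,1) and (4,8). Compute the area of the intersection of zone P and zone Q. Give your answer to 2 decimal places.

|zone P∩zone Q|: x∈[1,4], y∈[1,5] → 3·4 = 12.

12.00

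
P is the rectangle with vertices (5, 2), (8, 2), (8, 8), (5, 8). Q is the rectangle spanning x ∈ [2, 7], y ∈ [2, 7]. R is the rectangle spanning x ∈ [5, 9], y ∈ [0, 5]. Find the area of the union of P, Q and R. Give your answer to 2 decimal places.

44.00

By inclusion–exclusion:
Individual areas: |P| = 18, |Q| = 25, |R| = 20.
|P∩Q|: x∈[5,7], y∈[2,7] → 2·5 = 10.
|P∩R|: x∈[5,8], y∈[2,5] → 3·3 = 9.
|Q∩R|: x∈[5,7], y∈[2,5] → 2·3 = 6.
|P∩Q∩R| = 6.
|P ∪ Q ∪ R| = 63 − 25 + 6 = 44.00.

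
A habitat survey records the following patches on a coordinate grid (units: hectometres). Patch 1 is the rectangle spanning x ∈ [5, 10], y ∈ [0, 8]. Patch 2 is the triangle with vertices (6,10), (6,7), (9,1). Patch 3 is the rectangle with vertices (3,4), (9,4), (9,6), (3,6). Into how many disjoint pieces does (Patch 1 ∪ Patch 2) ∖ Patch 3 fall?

1

(Patch 1 ∪ Patch 2) ∖ Patch 3 is a single connected region.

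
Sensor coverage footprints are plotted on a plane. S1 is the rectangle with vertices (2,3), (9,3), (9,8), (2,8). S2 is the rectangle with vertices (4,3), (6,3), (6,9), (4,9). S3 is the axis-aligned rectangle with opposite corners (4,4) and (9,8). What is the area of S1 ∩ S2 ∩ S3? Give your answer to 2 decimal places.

8.00

The intersection is the polygon with vertices (6,4), (4,4), (4,8), (6,8).
By the shoelace formula its area is 8.00.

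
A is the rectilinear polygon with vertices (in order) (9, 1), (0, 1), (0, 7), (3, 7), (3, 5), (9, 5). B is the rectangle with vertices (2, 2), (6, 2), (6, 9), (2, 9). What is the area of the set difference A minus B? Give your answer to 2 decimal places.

|A| = 42, |A∩B| = 14.
|A ∖ B| = |A| − |A∩B| = 42 − 14 = 28.00.

28.00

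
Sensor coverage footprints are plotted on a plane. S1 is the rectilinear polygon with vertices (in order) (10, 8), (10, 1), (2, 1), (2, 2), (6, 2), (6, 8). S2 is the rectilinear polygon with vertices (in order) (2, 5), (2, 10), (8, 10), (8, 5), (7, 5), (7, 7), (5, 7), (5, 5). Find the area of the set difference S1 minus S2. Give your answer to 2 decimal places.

28.00

|S1| = 32, |S1∩S2| = 4.
|S1 ∖ S2| = |S1| − |S1∩S2| = 32 − 4 = 28.00.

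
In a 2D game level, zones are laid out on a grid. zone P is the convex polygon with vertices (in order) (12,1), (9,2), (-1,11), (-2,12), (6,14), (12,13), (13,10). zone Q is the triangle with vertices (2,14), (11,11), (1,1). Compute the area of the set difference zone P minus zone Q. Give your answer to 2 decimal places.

|zone P| = 110, |zone P∩zone Q| = 43.8276.
|zone P ∖ zone Q| = |zone P| − |zone P∩zone Q| = 110 − 43.8276 = 66.17.

66.17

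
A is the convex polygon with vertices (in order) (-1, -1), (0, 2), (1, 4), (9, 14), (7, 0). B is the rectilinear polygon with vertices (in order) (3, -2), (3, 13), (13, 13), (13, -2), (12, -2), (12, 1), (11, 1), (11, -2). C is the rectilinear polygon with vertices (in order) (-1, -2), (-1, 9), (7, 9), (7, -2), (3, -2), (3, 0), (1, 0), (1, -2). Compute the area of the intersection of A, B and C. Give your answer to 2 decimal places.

34.50

The intersection is the polygon with vertices (3,-0.5), (3,0), (3,6.5), (5,9), (7,9), (7,0).
By the shoelace formula its area is 34.50.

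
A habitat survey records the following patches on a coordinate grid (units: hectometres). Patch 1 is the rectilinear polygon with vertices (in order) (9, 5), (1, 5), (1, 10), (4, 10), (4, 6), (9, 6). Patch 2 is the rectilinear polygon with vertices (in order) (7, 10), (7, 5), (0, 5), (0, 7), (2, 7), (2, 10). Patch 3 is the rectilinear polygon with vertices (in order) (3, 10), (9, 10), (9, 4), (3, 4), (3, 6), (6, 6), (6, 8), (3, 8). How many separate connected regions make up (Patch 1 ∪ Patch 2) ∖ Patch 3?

1

(Patch 1 ∪ Patch 2) ∖ Patch 3 is a single connected region.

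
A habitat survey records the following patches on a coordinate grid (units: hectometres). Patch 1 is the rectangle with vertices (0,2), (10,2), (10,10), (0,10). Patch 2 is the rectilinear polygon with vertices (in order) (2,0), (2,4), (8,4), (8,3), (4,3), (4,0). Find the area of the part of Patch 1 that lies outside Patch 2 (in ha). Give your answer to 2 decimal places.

|Patch 1| = 80, |Patch 1∩Patch 2| = 8.
|Patch 1 ∖ Patch 2| = |Patch 1| − |Patch 1∩Patch 2| = 80 − 8 = 72.00.

72.00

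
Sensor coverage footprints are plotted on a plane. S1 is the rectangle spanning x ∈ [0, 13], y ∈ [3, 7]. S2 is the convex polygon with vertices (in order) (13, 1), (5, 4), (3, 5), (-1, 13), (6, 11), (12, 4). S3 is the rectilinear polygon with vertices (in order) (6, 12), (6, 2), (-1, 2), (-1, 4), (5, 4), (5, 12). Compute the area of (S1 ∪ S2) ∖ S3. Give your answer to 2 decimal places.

76.38

|S1 ∪ S2| = 89.5238.
|(S1 ∪ S2) ∩ S3| = 13.1429.
|(S1 ∪ S2) ∖ S3| = 89.5238 − 13.1429 = 76.38.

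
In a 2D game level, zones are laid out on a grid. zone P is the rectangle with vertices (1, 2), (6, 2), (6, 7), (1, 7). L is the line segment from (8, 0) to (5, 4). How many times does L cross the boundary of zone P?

1

The segment meets the boundary at (6,2.667).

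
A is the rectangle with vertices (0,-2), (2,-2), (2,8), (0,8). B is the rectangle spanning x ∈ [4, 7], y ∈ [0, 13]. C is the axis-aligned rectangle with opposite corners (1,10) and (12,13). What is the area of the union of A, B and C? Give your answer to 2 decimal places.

83.00

By inclusion–exclusion:
Individual areas: |A| = 20, |B| = 39, |C| = 33.
|A∩B| = 0 (no overlap).
|A∩C| = 0 (no overlap).
|B∩C|: x∈[4,7], y∈[10,13] → 3·3 = 9.
|A∩B∩C| = 0.
|A ∪ B ∪ C| = 92 − 9 + 0 = 83.00.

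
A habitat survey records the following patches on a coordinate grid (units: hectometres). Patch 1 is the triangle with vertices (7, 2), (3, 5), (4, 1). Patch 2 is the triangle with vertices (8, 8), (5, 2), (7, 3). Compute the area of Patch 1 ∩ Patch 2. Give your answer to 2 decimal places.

The intersection is the polygon with vertices (6.2,2.6), (5,2), (5.545,3.091).
By the shoelace formula its area is 0.49.

0.49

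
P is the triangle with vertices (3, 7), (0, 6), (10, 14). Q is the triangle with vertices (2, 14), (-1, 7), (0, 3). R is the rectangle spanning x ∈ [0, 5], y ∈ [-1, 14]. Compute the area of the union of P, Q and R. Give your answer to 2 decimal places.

80.67

By inclusion–exclusion:
Individual areas: |P| = 7, |Q| = 9.5, |R| = 75.
|P∩Q| = 0.0865.
|P∩R| = 4.5.
|Q∩R| = 6.3333.
|P∩Q∩R| = 0.0865.
|P ∪ Q ∪ R| = 91.5 − 10.9198 + 0.0865 = 80.67.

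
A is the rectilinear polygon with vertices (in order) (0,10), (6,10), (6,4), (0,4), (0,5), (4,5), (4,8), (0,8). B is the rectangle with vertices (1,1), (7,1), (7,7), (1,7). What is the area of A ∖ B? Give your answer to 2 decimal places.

|A| = 24, |A∩B| = 9.
|A ∖ B| = |A| − |A∩B| = 24 − 9 = 15.00.

15.00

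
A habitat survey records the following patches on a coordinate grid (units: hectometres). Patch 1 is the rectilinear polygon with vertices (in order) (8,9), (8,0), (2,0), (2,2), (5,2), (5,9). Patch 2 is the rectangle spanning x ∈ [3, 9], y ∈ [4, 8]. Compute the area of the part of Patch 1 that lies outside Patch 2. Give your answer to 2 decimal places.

|Patch 1| = 33, |Patch 1∩Patch 2| = 12.
|Patch 1 ∖ Patch 2| = |Patch 1| − |Patch 1∩Patch 2| = 33 − 12 = 21.00.

21.00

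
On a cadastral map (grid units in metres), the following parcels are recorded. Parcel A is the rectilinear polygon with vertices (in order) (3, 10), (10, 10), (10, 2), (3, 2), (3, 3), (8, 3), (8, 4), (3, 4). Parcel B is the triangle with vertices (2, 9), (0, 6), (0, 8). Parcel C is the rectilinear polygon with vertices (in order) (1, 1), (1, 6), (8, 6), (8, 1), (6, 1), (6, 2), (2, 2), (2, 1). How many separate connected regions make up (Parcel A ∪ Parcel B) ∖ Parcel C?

(Parcel A ∪ Parcel B) ∖ Parcel C splits into 2 disjoint pieces (area 36, area 2).

2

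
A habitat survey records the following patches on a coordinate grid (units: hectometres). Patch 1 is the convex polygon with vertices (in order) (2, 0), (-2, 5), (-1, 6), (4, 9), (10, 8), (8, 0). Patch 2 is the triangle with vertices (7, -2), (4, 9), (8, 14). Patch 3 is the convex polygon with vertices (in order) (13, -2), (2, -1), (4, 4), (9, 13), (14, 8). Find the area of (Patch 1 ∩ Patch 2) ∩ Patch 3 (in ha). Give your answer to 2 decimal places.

The region (Patch 1 ∩ Patch 2) ∩ Patch 3 is the polygon with vertices (7.125,0), (6.455,0), (4.915,5.646), (6.542,8.576), (7.649,8.392).
By the shoelace formula its area is 14.42.

14.42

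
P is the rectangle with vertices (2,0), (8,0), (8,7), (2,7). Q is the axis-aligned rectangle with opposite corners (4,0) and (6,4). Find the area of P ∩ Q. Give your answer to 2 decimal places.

8.00

|P∩Q|: x∈[4,6], y∈[0,4] → 2·4 = 8.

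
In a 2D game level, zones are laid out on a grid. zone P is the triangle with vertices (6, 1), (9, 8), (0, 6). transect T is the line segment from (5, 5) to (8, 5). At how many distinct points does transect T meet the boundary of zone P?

1

The segment meets the boundary at (7.714,5).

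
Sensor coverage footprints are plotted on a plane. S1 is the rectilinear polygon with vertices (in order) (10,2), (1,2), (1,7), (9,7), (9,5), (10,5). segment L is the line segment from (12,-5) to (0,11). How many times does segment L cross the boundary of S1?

2

The segment meets the boundary at (3,7), (6.75,2).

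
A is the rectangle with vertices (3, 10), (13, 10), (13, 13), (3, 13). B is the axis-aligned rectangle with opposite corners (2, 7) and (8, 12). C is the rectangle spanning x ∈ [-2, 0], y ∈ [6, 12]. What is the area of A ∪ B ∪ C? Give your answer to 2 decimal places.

By inclusion–exclusion:
Individual areas: |A| = 30, |B| = 30, |C| = 12.
|A∩B|: x∈[3,8], y∈[10,12] → 5·2 = 10.
|A∩C| = 0 (no overlap).
|B∩C| = 0 (no overlap).
|A∩B∩C| = 0.
|A ∪ B ∪ C| = 72 − 10 + 0 = 62.00.

62.00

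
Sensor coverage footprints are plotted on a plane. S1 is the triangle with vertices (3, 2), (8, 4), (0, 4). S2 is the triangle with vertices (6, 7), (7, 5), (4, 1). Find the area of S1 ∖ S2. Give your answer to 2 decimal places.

|S1| = 8, |S1∩S2| = 1.2019.
|S1 ∖ S2| = |S1| − |S1∩S2| = 8 − 1.2019 = 6.80.

6.80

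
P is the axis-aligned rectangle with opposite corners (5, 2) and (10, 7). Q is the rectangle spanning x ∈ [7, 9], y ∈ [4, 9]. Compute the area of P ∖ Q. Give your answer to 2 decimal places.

|P∩Q|: x∈[7,9], y∈[4,7] → 2·3 = 6.
|P| = 25.
|P ∖ Q| = |P| − |P∩Q| = 25 − 6 = 19.00.

19.00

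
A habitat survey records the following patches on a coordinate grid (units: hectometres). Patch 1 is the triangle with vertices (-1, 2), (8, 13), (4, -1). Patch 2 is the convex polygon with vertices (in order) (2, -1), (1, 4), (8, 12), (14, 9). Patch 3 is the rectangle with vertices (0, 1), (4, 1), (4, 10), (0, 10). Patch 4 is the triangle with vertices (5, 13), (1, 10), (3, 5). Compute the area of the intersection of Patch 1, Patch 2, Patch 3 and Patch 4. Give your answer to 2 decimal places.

0.52

The intersection is the polygon with vertices (3.45,6.8), (3,5), (2.647,5.882).
By the shoelace formula its area is 0.52.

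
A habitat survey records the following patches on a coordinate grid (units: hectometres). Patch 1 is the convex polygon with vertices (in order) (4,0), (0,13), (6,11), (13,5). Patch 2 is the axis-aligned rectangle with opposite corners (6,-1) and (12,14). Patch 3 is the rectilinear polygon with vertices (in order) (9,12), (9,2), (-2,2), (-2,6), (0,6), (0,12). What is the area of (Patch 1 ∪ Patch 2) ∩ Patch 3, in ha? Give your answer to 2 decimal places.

The region (Patch 1 ∪ Patch 2) ∩ Patch 3 is the polygon with vertices (6,11), (6,12), (9,12), (9,2), (3.385,2), (0.308,12), (3,12).
By the shoelace formula its area is 70.04.

70.04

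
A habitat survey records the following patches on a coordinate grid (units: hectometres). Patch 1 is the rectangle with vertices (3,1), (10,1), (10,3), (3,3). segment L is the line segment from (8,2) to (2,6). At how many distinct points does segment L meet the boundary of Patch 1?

1

The segment meets the boundary at (6.5,3).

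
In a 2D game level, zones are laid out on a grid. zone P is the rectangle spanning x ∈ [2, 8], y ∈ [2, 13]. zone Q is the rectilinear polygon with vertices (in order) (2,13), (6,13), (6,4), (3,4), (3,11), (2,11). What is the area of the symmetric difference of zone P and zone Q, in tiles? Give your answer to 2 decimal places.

37.00

|zone P| = 66, |zone Q| = 29, |zone P∩zone Q| = 29.
|zone P △ zone Q| = |zone P| + |zone Q| − 2·|zone P∩zone Q| = 66 + 29 − 58 = 37.00.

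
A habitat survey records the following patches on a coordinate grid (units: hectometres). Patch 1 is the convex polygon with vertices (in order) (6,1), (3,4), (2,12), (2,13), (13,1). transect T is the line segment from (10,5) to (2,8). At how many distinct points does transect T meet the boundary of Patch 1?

2

The segment meets the boundary at (2.525,7.803), (8.984,5.381).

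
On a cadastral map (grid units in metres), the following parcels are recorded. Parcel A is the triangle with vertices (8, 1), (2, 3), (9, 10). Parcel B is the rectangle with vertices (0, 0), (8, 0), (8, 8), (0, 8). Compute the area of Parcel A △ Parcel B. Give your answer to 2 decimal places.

45.00

|Parcel A| = 28, |Parcel B| = 64, |Parcel A∩Parcel B| = 23.5.
|Parcel A △ Parcel B| = |Parcel A| + |Parcel B| − 2·|Parcel A∩Parcel B| = 28 + 64 − 47 = 45.00.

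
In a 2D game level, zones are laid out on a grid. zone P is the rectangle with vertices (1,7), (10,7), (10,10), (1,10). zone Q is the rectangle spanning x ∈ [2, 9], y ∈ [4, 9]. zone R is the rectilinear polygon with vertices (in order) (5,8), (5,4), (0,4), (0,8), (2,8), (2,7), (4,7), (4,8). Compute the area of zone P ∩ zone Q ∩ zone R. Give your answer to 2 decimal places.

1.00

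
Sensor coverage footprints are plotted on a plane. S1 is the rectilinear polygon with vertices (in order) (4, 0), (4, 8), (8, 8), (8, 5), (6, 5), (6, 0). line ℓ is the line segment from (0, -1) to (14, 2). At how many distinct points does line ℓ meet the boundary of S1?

The segment meets the boundary at (6,0.286), (4.667,0).

2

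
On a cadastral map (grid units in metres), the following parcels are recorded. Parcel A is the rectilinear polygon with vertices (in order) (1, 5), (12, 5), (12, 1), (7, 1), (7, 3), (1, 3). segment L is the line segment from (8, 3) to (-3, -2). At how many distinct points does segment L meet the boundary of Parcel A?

The segment meets the boundary at (7,2.545).

1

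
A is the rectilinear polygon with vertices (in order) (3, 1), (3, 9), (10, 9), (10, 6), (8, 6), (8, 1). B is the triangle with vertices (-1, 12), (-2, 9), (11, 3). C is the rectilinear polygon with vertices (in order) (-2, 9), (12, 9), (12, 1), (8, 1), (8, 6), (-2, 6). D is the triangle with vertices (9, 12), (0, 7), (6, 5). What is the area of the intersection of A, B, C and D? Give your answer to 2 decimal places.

The intersection is the polygon with vertices (4.5,6), (3,6.692), (3,8.667), (3.255,8.809), (6.568,6.324), (6.429,6).
By the shoelace formula its area is 5.35.

5.35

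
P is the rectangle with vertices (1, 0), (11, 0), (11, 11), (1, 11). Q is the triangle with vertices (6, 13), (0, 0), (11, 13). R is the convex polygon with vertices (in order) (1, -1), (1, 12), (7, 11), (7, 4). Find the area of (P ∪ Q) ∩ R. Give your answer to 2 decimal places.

56.69

|P ∪ Q| = 119.7232.
|(P ∪ Q) ∩ R| = 56.69.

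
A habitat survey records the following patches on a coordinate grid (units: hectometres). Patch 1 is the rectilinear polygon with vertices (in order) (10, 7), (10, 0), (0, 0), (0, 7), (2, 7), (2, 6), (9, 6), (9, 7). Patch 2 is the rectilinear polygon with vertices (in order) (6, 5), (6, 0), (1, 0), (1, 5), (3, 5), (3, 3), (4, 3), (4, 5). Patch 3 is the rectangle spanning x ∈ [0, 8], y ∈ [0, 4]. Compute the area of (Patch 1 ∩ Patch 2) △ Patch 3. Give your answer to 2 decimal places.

|Patch 1 ∩ Patch 2| = 23.
|(Patch 1 ∩ Patch 2) ∩ Patch 3| = 19.
|(Patch 1 ∩ Patch 2) △ Patch 3| = 23 + 32 − 38 = 17.00.

17.00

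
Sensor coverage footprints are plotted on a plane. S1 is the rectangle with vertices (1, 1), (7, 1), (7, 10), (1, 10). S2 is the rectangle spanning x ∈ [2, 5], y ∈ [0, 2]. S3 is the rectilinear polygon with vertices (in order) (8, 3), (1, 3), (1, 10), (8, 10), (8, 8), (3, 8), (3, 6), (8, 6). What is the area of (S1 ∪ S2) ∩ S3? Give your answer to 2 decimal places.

34.00

The region (S1 ∪ S2) ∩ S3 is the polygon with vertices (1,10), (7,10), (7,8), (3,8), (3,6), (7,6), (7,3), (1,3).
By the shoelace formula its area is 34.00.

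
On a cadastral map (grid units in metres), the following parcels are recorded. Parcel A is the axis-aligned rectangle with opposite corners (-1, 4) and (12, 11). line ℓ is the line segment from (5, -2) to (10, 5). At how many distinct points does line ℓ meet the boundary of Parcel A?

The segment meets the boundary at (9.286,4).

1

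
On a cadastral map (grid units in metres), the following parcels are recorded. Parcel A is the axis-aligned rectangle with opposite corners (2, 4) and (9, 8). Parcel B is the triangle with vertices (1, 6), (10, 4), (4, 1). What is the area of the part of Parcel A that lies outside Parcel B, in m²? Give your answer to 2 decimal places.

|Parcel A| = 28, |Parcel A∩Parcel B| = 6.9667.
|Parcel A ∖ Parcel B| = |Parcel A| − |Parcel A∩Parcel B| = 28 − 6.9667 = 21.03.

21.03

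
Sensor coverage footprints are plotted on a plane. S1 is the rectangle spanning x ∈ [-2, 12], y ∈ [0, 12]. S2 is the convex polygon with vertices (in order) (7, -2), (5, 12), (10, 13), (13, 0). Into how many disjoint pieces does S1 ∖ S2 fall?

S1 ∖ S2 splits into 2 disjoint pieces (area 6.7821, area 94.2857).

2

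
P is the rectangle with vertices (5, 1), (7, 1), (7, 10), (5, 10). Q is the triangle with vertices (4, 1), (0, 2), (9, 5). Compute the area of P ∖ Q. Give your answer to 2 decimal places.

|P| = 18, |P∩Q| = 2.8.
|P ∖ Q| = |P| − |P∩Q| = 18 − 2.8 = 15.20.

15.20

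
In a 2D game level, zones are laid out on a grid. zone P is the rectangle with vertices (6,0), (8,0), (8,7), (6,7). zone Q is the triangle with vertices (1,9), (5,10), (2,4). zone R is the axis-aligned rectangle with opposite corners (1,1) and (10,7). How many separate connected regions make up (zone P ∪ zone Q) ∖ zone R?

2

(zone P ∪ zone Q) ∖ zone R splits into 2 disjoint pieces (area 2, area 7.35).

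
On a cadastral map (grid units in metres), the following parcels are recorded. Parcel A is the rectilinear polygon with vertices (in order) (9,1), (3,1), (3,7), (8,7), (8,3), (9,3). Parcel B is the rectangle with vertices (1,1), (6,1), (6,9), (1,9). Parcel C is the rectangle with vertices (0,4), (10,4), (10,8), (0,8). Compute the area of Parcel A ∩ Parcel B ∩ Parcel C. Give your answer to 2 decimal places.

The intersection is the polygon with vertices (3,7), (6,7), (6,4), (3,4).
By the shoelace formula its area is 9.00.

9.00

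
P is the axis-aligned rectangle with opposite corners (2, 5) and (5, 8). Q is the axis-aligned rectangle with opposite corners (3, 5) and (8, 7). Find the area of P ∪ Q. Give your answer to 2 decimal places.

15.00

By inclusion–exclusion:
Individual areas: |P| = 9, |Q| = 10.
|P∩Q|: x∈[3,5], y∈[5,7] → 2·2 = 4.
|P ∪ Q| = 19 − 4 = 15.00.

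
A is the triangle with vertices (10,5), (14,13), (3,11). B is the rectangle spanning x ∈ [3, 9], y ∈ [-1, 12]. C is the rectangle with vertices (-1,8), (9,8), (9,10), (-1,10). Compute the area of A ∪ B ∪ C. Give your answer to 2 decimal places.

By inclusion–exclusion:
Individual areas: |A| = 40, |B| = 78, |C| = 20.
|A∩B| = 18.6786.
|A∩C| = 7.3333.
|B∩C|: x∈[3,9], y∈[8,10] → 6·2 = 12.
|A∩B∩C| = 7.3333.
|A ∪ B ∪ C| = 138 − 38.0119 + 7.3333 = 107.32.

107.32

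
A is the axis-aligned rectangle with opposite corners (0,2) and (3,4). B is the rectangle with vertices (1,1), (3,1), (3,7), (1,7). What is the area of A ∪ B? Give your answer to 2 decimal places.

14.00

By inclusion–exclusion:
Individual areas: |A| = 6, |B| = 12.
|A∩B|: x∈[1,3], y∈[2,4] → 2·2 = 4.
|A ∪ B| = 18 − 4 = 14.00.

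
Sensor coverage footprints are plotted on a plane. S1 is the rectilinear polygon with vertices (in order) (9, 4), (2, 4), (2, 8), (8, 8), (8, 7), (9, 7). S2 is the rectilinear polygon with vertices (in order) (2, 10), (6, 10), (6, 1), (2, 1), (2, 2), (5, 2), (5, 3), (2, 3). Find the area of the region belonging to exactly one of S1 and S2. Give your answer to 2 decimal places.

28.00

|S1| = 27, |S2| = 33, |S1∩S2| = 16.
|S1 △ S2| = |S1| + |S2| − 2·|S1∩S2| = 27 + 33 − 32 = 28.00.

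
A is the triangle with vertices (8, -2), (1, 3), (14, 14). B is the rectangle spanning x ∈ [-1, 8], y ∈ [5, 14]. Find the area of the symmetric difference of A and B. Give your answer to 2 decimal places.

|A| = 71, |B| = 81, |A∩B| = 9.0944.
|A △ B| = |A| + |B| − 2·|A∩B| = 71 + 81 − 18.1888 = 133.81.

133.81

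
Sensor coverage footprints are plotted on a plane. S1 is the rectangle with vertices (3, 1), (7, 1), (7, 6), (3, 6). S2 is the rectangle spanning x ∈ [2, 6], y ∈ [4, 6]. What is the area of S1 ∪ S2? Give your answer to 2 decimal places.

22.00

By inclusion–exclusion:
Individual areas: |S1| = 20, |S2| = 8.
|S1∩S2|: x∈[3,6], y∈[4,6] → 3·2 = 6.
|S1 ∪ S2| = 28 − 6 = 22.00.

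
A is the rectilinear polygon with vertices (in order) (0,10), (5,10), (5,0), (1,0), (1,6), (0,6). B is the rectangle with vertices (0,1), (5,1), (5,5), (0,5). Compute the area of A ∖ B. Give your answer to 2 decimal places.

|A| = 44, |A∩B| = 16.
|A ∖ B| = |A| − |A∩B| = 44 − 16 = 28.00.

28.00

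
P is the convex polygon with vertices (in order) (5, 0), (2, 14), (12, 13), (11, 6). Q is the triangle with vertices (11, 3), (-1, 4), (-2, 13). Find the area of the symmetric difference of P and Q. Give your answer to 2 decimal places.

106.32

|P| = 86.5, |Q| = 53.5, |P∩Q| = 16.8395.
|P △ Q| = |P| + |Q| − 2·|P∩Q| = 86.5 + 53.5 − 33.6789 = 106.32.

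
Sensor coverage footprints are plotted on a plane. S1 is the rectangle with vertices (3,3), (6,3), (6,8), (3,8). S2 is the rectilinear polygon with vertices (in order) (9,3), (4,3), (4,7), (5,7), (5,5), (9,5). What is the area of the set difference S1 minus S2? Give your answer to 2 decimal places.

|S1| = 15, |S1∩S2| = 6.
|S1 ∖ S2| = |S1| − |S1∩S2| = 15 − 6 = 9.00.

9.00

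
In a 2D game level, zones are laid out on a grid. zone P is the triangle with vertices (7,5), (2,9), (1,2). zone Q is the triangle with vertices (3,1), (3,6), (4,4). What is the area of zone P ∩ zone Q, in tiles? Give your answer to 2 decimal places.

1.70

The intersection is the polygon with vertices (3,3), (3,6), (4,4), (3.8,3.4).
By the shoelace formula its area is 1.70.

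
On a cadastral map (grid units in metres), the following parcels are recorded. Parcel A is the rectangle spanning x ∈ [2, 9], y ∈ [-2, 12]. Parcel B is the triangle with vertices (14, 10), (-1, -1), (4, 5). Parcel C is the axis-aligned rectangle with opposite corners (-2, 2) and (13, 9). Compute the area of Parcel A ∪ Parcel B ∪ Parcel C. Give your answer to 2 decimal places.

156.27

By inclusion–exclusion:
Individual areas: |Parcel A| = 98, |Parcel B| = 17.5, |Parcel C| = 105.
|Parcel A∩Parcel B| = 12.4833.
|Parcel A∩Parcel C|: x∈[2,9], y∈[2,9] → 7·7 = 49.
|Parcel B∩Parcel C| = 14.7955.
|Parcel A∩Parcel B∩Parcel C| = 12.047.
|Parcel A ∪ Parcel B ∪ Parcel C| = 220.5 − 76.2788 + 12.047 = 156.27.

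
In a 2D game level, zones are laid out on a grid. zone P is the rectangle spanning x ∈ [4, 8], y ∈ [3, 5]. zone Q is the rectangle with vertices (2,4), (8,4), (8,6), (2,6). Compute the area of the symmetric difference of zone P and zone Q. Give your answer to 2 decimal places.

|zone P∩zone Q|: x∈[4,8], y∈[4,5] → 4·1 = 4.
|zone P △ zone Q| = |zone P| + |zone Q| − 2·|zone P∩zone Q| = 8 + 12 − 8 = 12.00.

12.00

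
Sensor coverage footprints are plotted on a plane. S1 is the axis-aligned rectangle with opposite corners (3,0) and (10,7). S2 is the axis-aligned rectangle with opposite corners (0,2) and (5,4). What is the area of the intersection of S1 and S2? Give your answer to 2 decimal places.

|S1∩S2|: x∈[3,5], y∈[2,4] → 2·2 = 4.

4.00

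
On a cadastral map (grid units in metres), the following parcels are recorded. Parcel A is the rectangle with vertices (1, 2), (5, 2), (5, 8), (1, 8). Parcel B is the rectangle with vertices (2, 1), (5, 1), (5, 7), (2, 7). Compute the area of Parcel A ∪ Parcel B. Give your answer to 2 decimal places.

By inclusion–exclusion:
Individual areas: |Parcel A| = 24, |Parcel B| = 18.
|Parcel A∩Parcel B|: x∈[2,5], y∈[2,7] → 3·5 = 15.
|Parcel A ∪ Parcel B| = 42 − 15 = 27.00.

27.00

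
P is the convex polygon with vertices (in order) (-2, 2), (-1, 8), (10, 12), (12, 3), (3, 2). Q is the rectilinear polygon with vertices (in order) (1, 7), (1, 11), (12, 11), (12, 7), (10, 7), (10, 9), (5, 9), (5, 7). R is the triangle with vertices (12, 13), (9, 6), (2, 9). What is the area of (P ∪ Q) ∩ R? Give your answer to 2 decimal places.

26.34

The region (P ∪ Q) ∩ R is the polygon with vertices (7.25,11), (10,12), (10.222,11), (11.143,11), (9,6), (2,9), (7,11).
By the shoelace formula its area is 26.34.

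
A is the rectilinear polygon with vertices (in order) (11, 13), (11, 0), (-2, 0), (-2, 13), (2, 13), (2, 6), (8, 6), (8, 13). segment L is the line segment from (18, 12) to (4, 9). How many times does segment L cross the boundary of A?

2

The segment meets the boundary at (8,9.857), (11,10.5).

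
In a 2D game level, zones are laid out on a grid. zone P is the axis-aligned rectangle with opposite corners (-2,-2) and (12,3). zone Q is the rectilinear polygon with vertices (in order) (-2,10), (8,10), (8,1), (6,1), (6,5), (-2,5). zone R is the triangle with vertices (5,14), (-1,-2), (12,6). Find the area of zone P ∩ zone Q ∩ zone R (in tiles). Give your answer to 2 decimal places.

0.39

The intersection is the polygon with vertices (6,3), (7.125,3), (6,2.308).
By the shoelace formula its area is 0.39.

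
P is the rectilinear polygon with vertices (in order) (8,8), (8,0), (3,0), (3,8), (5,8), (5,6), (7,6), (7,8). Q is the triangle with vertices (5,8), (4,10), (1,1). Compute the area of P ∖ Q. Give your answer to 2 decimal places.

|P| = 36, |P∩Q| = 3.3333.
|P ∖ Q| = |P| − |P∩Q| = 36 − 3.3333 = 32.67.

32.67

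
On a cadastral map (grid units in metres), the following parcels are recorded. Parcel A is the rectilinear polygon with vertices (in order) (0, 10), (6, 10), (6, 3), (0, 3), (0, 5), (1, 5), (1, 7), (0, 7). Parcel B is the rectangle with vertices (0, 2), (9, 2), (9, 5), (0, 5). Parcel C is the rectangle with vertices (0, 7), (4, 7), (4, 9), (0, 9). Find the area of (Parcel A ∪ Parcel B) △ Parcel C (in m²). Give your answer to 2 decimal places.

47.00

|Parcel A ∪ Parcel B| = 55.
|(Parcel A ∪ Parcel B) ∩ Parcel C| = 8.
|(Parcel A ∪ Parcel B) △ Parcel C| = 55 + 8 − 16 = 47.00.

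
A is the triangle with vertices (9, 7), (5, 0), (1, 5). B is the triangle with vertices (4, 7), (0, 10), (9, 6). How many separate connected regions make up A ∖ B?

2

A ∖ B splits into 2 disjoint pieces (area 0.4922, area 23.1453).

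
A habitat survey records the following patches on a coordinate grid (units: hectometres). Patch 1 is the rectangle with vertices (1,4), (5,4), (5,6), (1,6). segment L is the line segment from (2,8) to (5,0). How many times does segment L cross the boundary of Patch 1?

2

The segment meets the boundary at (3.5,4), (2.75,6).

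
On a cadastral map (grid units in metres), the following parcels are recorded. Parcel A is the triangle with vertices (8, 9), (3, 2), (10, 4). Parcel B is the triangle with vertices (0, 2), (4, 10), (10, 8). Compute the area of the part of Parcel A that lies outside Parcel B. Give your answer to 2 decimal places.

|Parcel A| = 19.5, |Parcel A∩Parcel B| = 3.748.
|Parcel A ∖ Parcel B| = |Parcel A| − |Parcel A∩Parcel B| = 19.5 − 3.748 = 15.75.

15.75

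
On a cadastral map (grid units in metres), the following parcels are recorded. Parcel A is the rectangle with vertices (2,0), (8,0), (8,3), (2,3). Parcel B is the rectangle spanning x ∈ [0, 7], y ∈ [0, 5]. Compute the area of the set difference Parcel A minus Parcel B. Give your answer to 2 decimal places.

3.00

|Parcel A∩Parcel B|: x∈[2,7], y∈[0,3] → 5·3 = 15.
|Parcel A| = 18.
|Parcel A ∖ Parcel B| = |Parcel A| − |Parcel A∩Parcel B| = 18 − 15 = 3.00.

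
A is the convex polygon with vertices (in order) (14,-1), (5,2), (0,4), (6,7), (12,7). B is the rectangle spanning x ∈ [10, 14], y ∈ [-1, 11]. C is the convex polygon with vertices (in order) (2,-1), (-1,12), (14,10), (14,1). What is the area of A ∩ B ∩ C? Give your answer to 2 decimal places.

The intersection is the polygon with vertices (10,7), (12,7), (13.52,0.92), (10,0.333).
By the shoelace formula its area is 17.81.

17.81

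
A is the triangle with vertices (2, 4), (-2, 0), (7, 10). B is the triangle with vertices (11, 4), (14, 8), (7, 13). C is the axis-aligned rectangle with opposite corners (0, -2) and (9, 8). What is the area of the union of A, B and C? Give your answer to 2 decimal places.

111.86

By inclusion–exclusion:
Individual areas: |A| = 2, |B| = 21.5, |C| = 90.
|A∩B| = 0.
|A∩C| = 1.6444.
|B∩C| = 0.
|A∩B∩C| = 0.
|A ∪ B ∪ C| = 113.5 − 1.6444 + 0 = 111.86.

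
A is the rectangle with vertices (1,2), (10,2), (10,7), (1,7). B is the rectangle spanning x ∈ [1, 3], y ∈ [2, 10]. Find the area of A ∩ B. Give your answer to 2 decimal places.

10.00

|A∩B|: x∈[1,3], y∈[2,7] → 2·5 = 10.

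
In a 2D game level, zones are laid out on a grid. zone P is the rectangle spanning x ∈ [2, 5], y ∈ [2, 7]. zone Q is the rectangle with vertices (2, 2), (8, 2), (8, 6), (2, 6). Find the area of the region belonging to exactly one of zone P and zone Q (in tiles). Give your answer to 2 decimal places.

15.00

|zone P∩zone Q|: x∈[2,5], y∈[2,6] → 3·4 = 12.
|zone P △ zone Q| = |zone P| + |zone Q| − 2·|zone P∩zone Q| = 15 + 24 − 24 = 15.00.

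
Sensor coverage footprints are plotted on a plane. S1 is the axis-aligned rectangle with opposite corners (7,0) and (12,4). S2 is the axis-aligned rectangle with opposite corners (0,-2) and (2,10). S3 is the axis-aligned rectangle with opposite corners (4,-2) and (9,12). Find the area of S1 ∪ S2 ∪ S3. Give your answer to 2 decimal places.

106.00

By inclusion–exclusion:
Individual areas: |S1| = 20, |S2| = 24, |S3| = 70.
|S1∩S2| = 0 (no overlap).
|S1∩S3|: x∈[7,9], y∈[0,4] → 2·4 = 8.
|S2∩S3| = 0 (no overlap).
|S1∩S2∩S3| = 0.
|S1 ∪ S2 ∪ S3| = 114 − 8 + 0 = 106.00.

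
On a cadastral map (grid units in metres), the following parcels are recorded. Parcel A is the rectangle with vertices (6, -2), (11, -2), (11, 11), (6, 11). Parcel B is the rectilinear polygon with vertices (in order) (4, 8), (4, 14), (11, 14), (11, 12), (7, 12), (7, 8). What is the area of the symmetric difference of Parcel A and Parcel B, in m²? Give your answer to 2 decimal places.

85.00

|Parcel A| = 65, |Parcel B| = 26, |Parcel A∩Parcel B| = 3.
|Parcel A △ Parcel B| = |Parcel A| + |Parcel B| − 2·|Parcel A∩Parcel B| = 65 + 26 − 6 = 85.00.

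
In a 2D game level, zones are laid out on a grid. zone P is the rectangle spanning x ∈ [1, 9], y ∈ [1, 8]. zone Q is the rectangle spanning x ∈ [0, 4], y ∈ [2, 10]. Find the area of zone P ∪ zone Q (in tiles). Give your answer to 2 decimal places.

70.00

By inclusion–exclusion:
Individual areas: |zone P| = 56, |zone Q| = 32.
|zone P∩zone Q|: x∈[1,4], y∈[2,8] → 3·6 = 18.
|zone P ∪ zone Q| = 88 − 18 = 70.00.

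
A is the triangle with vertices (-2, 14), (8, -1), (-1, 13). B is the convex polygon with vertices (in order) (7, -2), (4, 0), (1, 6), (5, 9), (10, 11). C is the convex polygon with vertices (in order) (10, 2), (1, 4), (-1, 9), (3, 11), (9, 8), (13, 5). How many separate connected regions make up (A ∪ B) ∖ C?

3

(A ∪ B) ∖ C splits into 3 disjoint pieces (area 1.0794, area 5.5474, area 17.5242).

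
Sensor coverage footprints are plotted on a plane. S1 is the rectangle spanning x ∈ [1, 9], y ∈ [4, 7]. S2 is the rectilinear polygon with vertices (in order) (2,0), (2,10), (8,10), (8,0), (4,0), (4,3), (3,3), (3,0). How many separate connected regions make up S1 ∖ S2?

S1 ∖ S2 splits into 2 disjoint pieces (area 3, area 3).

2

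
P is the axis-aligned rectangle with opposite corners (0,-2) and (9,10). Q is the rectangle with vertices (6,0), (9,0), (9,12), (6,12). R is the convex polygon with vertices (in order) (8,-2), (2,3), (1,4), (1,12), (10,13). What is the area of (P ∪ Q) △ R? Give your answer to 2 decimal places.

|P ∪ Q| = 114.
|(P ∪ Q) ∩ R| = 77.75.
|(P ∪ Q) △ R| = 114 + 95 − 155.5 = 53.50.

53.50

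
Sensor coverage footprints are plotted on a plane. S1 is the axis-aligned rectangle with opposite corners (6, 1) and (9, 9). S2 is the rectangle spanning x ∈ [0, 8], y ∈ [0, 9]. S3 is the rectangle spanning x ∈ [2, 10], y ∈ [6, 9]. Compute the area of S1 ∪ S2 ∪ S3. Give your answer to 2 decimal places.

By inclusion–exclusion:
Individual areas: |S1| = 24, |S2| = 72, |S3| = 24.
|S1∩S2|: x∈[6,8], y∈[1,9] → 2·8 = 16.
|S1∩S3|: x∈[6,9], y∈[6,9] → 3·3 = 9.
|S2∩S3|: x∈[2,8], y∈[6,9] → 6·3 = 18.
|S1∩S2∩S3| = 6.
|S1 ∪ S2 ∪ S3| = 120 − 43 + 6 = 83.00.

83.00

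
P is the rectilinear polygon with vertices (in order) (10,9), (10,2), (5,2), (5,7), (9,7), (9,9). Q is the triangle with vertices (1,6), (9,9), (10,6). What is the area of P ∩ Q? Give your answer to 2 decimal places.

The intersection is the polygon with vertices (5,7), (9,7), (9,9), (10,6), (5,6).
By the shoelace formula its area is 5.50.

5.50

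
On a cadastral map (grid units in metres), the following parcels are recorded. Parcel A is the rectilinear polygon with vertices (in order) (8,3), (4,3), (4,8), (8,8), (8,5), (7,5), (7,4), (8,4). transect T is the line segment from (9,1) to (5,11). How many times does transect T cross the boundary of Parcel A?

The segment meets the boundary at (6.2,8), (7.8,4), (8,3.5), (7.4,5).

4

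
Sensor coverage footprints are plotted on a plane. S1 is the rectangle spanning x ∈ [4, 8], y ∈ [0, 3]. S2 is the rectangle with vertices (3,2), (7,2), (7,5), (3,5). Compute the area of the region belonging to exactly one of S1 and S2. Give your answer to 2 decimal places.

18.00

|S1∩S2|: x∈[4,7], y∈[2,3] → 3·1 = 3.
|S1 △ S2| = |S1| + |S2| − 2·|S1∩S2| = 12 + 12 − 6 = 18.00.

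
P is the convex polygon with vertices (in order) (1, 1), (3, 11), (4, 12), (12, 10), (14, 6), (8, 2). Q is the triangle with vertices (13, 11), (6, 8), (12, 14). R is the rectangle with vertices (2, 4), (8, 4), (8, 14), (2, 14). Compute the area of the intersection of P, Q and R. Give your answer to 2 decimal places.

The intersection is the polygon with vertices (6,8), (8,10), (8,8.857).
By the shoelace formula its area is 1.14.

1.14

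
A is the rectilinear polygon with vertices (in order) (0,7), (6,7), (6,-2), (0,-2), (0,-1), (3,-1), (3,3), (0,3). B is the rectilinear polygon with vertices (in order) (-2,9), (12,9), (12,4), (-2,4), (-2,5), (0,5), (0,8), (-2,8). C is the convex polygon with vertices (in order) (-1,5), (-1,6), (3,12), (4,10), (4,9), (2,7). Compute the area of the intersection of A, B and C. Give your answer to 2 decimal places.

The intersection is the polygon with vertices (0,7), (2,7), (0,5.667).
By the shoelace formula its area is 1.33.

1.33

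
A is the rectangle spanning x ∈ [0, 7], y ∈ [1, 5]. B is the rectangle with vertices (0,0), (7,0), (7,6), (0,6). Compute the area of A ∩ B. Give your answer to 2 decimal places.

|A∩B|: x∈[0,7], y∈[1,5] → 7·4 = 28.

28.00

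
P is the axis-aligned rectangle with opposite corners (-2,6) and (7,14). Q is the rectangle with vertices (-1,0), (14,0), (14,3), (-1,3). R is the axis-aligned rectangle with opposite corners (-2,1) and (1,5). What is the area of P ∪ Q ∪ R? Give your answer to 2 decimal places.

By inclusion–exclusion:
Individual areas: |P| = 72, |Q| = 45, |R| = 12.
|P∩Q| = 0 (no overlap).
|P∩R| = 0 (no overlap).
|Q∩R|: x∈[-1,1], y∈[1,3] → 2·2 = 4.
|P∩Q∩R| = 0.
|P ∪ Q ∪ R| = 129 − 4 + 0 = 125.00.

125.00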